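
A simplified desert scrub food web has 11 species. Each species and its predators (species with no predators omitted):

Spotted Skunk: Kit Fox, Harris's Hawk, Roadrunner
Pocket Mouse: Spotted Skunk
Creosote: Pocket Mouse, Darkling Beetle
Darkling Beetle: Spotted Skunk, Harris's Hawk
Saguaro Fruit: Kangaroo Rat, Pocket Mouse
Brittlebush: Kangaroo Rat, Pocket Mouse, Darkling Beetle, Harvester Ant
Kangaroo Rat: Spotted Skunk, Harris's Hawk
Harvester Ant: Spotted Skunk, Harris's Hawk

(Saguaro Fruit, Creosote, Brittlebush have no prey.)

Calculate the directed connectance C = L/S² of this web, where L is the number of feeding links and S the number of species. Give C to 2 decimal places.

C = 0.15

The web has S = 11 species and L = 18 feeding links.
C = L / S² = 18 / 121 = 0.1488 ≈ 0.15.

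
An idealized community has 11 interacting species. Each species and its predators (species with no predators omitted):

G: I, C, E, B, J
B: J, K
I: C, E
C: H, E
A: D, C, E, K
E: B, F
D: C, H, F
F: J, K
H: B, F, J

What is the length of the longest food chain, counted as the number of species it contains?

One longest chain: A → D → C → H → F → J.
It has 6 species and 5 links.

6 species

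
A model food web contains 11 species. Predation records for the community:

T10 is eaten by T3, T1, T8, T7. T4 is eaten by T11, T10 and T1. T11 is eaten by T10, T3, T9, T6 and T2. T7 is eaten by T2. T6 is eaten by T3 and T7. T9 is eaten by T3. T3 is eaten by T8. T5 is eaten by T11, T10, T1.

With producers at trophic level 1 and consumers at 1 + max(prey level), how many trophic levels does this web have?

5

Producers (level 1): T4, T5.
T4 → T11 → T10 → T3 → T8 gives T8 level 5.
No species has a prey at level 5, so no species reaches level 6.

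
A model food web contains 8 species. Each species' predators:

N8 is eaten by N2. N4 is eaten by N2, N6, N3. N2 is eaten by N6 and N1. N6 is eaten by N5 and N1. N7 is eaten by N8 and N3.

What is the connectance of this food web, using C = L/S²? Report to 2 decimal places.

C = 0.16

The web has S = 8 species and L = 10 feeding links.
C = L / S² = 10 / 64 = 0.1562 ≈ 0.16.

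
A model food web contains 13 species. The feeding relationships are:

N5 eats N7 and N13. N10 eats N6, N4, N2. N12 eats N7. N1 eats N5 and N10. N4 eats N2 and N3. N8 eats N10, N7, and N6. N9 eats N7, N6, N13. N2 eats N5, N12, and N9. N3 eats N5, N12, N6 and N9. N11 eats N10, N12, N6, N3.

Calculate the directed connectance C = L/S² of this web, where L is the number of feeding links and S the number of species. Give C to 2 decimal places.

The web has S = 13 species and L = 27 feeding links.
C = L / S² = 27 / 169 = 0.1598 ≈ 0.16.

C = 0.16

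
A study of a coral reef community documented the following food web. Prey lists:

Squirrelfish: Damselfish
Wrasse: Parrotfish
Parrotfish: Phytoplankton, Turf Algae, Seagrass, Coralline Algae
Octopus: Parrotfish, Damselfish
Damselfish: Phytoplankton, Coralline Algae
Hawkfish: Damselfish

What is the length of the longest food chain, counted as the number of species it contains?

3 species

One longest chain: Phytoplankton → Damselfish → Squirrelfish.
It has 3 species and 2 links.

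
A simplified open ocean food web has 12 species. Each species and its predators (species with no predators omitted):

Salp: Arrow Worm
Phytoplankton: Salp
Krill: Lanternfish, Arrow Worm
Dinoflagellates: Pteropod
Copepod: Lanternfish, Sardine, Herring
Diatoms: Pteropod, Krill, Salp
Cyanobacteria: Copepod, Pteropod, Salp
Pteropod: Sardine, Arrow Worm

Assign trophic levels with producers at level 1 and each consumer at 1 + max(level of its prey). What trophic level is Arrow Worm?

Trophic level 3

Dinoflagellates is a producer → level 1.
Pteropod eats Dinoflagellates (level 1); other prey at levels: Diatoms 1, Cyanobacteria 1 → level 2.
Arrow Worm eats Pteropod (level 2); other prey at levels: Krill 2, Salp 2 → level 3.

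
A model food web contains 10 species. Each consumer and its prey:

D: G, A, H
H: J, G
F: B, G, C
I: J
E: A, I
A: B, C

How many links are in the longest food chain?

2 links

One longest chain: B → A → D.
It has 3 species and 2 links.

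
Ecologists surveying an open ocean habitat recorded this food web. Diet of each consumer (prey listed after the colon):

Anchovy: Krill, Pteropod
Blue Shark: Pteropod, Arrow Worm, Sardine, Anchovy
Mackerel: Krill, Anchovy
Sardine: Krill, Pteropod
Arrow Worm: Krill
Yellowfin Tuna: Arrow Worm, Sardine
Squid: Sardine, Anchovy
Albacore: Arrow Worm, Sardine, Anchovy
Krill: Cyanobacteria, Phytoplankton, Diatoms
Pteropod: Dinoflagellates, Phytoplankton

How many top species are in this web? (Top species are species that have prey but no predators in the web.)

5

Top species (has prey, but nothing eats it): Albacore, Squid, Mackerel, Yellowfin Tuna, Blue Shark.
Count: 5.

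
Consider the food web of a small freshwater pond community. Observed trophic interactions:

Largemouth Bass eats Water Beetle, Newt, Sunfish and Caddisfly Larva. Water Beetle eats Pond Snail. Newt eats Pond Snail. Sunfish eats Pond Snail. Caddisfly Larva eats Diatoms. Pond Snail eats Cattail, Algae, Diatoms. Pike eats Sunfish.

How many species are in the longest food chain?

4 species

One longest chain: Cattail → Pond Snail → Sunfish → Pike.
It has 4 species and 3 links.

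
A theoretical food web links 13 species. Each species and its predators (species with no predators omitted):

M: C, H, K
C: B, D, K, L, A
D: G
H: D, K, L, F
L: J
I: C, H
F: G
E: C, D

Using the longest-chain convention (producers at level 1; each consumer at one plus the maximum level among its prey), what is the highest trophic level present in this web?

4

Producers (level 1): E, M, I.
M → H → F → G gives G level 4.
No species has a prey at level 4, so no species reaches level 5.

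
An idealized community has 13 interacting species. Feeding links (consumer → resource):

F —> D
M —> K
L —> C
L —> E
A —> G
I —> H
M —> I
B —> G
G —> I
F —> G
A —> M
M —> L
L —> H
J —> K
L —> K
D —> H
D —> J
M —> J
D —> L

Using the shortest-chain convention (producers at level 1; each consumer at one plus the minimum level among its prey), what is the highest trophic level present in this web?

Producers (level 1): E, H, K, C.
Following each consumer down to its lowest-level prey: H → I → G → B (levels 1 through 4).
All prey of B (G 3) are at level 3 or above, so B is at level 1 + 3 = 4.
Every consumer has at least one prey at level 3 or below, so none exceeds level 4.

4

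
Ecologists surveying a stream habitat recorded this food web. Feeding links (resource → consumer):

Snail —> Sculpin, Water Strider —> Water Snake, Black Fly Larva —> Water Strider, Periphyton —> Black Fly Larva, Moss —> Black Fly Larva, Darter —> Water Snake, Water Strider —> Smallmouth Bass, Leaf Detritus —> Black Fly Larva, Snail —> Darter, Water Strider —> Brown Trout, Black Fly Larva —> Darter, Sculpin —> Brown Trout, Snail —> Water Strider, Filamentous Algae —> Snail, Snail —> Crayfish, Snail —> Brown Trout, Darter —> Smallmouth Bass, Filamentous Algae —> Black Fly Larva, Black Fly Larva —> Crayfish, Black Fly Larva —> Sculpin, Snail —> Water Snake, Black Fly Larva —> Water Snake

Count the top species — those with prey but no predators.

Top species (has prey, but nothing eats it): Crayfish, Brown Trout, Smallmouth Bass, Water Snake.
Count: 4.

4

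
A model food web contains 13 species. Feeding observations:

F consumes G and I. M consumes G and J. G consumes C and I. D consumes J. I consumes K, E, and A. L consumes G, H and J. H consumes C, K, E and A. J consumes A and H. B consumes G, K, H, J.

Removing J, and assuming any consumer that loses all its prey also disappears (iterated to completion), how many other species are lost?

Remove J.
Round 1: D (all prey gone) → extinct.
No further losses. Total secondary extinctions: 1.

1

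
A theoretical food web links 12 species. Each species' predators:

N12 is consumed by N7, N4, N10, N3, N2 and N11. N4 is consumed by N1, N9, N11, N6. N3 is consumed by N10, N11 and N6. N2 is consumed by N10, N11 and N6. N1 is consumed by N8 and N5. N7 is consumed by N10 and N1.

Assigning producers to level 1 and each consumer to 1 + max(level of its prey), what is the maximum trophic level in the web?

Producers (level 1): N12.
N12 → N4 → N1 → N8 gives N8 level 4.
No species has a prey at level 4, so no species reaches level 5.

4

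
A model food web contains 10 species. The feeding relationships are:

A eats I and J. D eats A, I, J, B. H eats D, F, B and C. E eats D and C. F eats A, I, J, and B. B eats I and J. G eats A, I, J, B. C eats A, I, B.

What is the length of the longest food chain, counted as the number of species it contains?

One longest chain: I → A → C → H.
It has 4 species and 3 links.

4 species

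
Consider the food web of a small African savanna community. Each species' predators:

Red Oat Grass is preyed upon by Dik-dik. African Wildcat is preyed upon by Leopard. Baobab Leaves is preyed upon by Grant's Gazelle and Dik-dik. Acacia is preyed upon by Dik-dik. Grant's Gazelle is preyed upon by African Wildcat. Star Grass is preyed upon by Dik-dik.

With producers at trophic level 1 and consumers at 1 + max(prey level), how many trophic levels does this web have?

4

Producers (level 1): Baobab Leaves, Red Oat Grass, Acacia, Star Grass.
Baobab Leaves → Grant's Gazelle → African Wildcat → Leopard gives Leopard level 4.
No species has a prey at level 4, so no species reaches level 5.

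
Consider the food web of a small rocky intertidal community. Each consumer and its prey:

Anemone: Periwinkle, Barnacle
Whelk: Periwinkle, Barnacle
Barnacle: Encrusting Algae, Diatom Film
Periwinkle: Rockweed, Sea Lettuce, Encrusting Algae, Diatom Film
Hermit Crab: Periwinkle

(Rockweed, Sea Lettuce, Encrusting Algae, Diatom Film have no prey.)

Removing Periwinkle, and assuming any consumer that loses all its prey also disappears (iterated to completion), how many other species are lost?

1

Remove Periwinkle.
Round 1: Hermit Crab (all prey gone) → extinct.
No further losses. Total secondary extinctions: 1.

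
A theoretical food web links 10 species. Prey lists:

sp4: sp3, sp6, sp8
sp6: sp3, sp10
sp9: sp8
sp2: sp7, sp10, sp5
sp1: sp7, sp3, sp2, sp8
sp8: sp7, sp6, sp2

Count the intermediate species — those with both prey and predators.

Intermediate species (has both prey and predators): sp6, sp2, sp8.
Count: 3.

3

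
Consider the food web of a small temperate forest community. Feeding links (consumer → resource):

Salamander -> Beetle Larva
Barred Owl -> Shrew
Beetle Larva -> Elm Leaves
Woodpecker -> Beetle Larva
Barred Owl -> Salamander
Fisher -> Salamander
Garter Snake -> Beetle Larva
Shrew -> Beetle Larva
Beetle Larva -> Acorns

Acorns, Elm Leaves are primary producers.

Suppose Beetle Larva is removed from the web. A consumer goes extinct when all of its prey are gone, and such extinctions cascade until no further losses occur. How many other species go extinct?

Remove Beetle Larva.
Round 1: Garter Snake (all prey gone), Salamander (all prey gone), Woodpecker (all prey gone), Shrew (all prey gone) → extinct.
Round 2: Fisher (all prey gone), Barred Owl (all prey gone) → extinct.
No further losses. Total secondary extinctions: 6.

6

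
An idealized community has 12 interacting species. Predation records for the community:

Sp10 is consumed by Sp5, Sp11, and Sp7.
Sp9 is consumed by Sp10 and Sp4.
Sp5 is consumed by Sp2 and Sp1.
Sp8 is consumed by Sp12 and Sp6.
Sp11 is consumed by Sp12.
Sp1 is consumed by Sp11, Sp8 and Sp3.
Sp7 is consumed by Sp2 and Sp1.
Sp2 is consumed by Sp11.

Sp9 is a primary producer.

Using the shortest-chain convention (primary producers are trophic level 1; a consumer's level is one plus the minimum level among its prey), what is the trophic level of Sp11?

Trophic level 3

Sp9 is a producer → level 1.
Sp10 eats Sp9 → level 2.
Sp11 eats Sp10 → level 3.
No prey of Sp11 is below level 2, so 3 is the minimum.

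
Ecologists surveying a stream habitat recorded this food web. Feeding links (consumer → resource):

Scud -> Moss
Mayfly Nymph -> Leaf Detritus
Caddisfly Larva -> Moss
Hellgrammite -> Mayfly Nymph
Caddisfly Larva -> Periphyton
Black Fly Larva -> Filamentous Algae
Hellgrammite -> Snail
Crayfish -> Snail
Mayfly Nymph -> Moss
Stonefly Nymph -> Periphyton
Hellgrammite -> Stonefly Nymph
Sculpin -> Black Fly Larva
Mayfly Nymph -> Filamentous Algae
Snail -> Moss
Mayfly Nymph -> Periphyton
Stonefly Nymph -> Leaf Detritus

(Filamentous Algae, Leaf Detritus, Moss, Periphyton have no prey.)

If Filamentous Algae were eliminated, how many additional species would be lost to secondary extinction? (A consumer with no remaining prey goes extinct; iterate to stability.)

Remove Filamentous Algae.
Round 1: Black Fly Larva (all prey gone) → extinct.
Round 2: Sculpin (all prey gone) → extinct.
No further losses. Total secondary extinctions: 2.

2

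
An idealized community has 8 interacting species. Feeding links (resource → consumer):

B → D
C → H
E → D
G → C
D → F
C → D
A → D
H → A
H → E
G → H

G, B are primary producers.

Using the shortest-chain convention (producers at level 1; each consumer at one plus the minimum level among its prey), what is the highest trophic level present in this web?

Producers (level 1): G, B.
Following each consumer down to its lowest-level prey: B → D → F (levels 1 through 3).
All prey of F (D 2) are at level 2 or above, so F is at level 1 + 2 = 3.
Every consumer has at least one prey at level 2 or below, so none exceeds level 3.

3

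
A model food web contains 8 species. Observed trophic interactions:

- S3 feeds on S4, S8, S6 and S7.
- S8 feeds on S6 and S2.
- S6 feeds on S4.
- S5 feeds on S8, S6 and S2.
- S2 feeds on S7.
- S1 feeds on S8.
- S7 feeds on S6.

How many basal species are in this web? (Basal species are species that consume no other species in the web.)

1

Basal species (no prey listed): S4.
Count: 1.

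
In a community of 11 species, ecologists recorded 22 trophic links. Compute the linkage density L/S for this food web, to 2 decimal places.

There are L = 22 links among S = 11 species.
L/S = 22/11 = 2.0000 ≈ 2.00.

L/S = 2.00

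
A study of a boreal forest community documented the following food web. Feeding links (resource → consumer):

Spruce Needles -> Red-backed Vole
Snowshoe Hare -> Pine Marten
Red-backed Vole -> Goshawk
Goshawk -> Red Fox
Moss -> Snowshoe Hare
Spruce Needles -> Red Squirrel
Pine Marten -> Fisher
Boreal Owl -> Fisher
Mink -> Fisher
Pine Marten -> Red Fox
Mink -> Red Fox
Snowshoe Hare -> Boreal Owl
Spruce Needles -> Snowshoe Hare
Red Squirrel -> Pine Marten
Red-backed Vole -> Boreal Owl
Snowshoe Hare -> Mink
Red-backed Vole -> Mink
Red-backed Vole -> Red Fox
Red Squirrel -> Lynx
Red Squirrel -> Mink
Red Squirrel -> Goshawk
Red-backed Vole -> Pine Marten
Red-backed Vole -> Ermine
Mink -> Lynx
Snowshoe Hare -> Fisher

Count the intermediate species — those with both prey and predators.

7

Intermediate species (has both prey and predators): Red-backed Vole, Snowshoe Hare, Red Squirrel, Pine Marten, Boreal Owl, Goshawk, Mink.
Count: 7.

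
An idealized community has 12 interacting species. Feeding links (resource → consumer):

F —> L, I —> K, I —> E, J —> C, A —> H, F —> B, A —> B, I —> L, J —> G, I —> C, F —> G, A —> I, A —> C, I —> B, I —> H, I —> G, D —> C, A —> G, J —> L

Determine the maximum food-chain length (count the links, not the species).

One longest chain: A → I → C.
It has 3 species and 2 links.

2 links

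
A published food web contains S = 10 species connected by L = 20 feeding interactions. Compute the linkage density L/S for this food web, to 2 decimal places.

There are L = 20 links among S = 10 species.
L/S = 20/10 = 2.0000 ≈ 2.00.

L/S = 2.00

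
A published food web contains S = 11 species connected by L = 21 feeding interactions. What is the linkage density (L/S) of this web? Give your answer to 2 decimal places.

L/S = 1.91

There are L = 21 links among S = 11 species.
L/S = 21/11 = 1.9091 ≈ 1.91.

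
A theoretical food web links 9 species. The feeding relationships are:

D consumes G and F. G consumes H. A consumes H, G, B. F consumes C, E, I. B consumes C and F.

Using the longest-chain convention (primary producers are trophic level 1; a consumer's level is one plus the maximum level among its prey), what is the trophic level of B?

Trophic level 3

I is a producer → level 1.
F eats I (level 1); other prey at levels: C 1, E 1 → level 2.
B eats F (level 2); other prey at levels: C 1 → level 3.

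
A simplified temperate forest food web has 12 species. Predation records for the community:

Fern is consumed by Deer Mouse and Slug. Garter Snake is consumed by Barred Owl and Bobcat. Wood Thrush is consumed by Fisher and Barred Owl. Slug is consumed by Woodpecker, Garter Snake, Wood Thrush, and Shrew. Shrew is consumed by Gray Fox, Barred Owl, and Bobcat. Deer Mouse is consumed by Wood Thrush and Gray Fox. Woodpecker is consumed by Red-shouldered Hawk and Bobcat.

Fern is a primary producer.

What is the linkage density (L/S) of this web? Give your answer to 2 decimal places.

There are L = 17 links among S = 12 species.
L/S = 17/12 = 1.4167 ≈ 1.42.

L/S = 1.42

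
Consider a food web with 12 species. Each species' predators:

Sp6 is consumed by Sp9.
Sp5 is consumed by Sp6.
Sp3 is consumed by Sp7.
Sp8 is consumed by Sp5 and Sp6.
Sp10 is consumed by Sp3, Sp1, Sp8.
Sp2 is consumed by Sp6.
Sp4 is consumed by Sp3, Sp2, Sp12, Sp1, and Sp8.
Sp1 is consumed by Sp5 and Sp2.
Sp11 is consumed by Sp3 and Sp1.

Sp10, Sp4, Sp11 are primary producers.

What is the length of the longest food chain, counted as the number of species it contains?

One longest chain: Sp10 → Sp1 → Sp5 → Sp6 → Sp9.
It has 5 species and 4 links.

5 species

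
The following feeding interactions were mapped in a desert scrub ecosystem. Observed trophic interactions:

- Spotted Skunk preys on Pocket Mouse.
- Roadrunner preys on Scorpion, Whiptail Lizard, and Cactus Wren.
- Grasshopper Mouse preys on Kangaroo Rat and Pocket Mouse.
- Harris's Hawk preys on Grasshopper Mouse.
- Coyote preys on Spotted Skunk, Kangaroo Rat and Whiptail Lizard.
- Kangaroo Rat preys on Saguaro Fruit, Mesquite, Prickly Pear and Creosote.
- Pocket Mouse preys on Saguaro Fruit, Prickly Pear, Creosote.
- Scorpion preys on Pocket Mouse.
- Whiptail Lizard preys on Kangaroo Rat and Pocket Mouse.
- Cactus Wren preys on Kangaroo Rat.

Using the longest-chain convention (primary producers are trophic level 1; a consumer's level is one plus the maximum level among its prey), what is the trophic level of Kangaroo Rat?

Trophic level 2

Prickly Pear is a producer → level 1.
Kangaroo Rat eats Prickly Pear (level 1); other prey at levels: Mesquite 1, Creosote 1, Saguaro Fruit 1 → level 2.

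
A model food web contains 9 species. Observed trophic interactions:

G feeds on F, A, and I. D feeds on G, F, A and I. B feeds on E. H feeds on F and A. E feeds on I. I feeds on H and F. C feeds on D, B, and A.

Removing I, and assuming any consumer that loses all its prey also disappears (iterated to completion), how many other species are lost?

2

Remove I.
Round 1: E (all prey gone) → extinct.
Round 2: B (all prey gone) → extinct.
No further losses. Total secondary extinctions: 2.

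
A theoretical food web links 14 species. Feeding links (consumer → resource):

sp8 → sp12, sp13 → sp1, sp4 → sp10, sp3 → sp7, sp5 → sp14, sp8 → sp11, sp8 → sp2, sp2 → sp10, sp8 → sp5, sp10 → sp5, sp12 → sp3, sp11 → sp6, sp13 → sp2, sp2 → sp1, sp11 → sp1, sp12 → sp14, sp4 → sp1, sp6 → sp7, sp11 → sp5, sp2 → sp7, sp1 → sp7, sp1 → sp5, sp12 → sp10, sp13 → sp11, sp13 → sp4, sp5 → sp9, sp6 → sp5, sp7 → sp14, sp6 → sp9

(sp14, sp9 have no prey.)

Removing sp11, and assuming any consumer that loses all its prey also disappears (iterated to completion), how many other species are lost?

0

Remove sp11.
Every predator of it retains at least one other prey: sp13 still has sp1, sp2, sp4; sp8 still has sp5, sp12, sp2.
No consumer loses all prey, so no secondary extinctions occur.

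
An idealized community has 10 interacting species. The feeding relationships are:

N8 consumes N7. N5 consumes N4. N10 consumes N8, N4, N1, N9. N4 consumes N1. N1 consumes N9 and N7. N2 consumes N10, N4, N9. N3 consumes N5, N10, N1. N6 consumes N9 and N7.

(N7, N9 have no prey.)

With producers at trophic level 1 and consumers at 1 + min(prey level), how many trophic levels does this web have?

Producers (level 1): N7, N9.
Following each consumer down to its lowest-level prey: N7 → N1 → N4 → N5 (levels 1 through 4).
All prey of N5 (N4 3) are at level 3 or above, so N5 is at level 1 + 3 = 4.
Every consumer has at least one prey at level 3 or below, so none exceeds level 4.

4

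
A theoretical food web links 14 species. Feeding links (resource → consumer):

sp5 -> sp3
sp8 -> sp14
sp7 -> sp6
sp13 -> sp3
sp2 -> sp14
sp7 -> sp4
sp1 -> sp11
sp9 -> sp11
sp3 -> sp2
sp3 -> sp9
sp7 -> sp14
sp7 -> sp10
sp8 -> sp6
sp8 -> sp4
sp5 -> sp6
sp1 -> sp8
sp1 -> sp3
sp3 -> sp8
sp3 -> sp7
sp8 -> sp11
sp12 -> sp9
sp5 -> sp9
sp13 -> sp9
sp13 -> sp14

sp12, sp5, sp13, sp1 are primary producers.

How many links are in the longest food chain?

One longest chain: sp5 → sp3 → sp7 → sp10.
It has 4 species and 3 links.

3 links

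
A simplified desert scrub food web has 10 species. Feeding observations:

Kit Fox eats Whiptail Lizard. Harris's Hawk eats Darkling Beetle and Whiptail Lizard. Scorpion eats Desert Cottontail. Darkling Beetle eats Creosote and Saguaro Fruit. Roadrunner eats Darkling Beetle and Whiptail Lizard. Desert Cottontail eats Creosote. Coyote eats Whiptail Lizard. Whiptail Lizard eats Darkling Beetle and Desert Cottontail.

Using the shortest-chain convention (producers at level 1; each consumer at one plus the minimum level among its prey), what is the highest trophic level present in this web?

4

Producers (level 1): Creosote, Saguaro Fruit.
Following each consumer down to its lowest-level prey: Creosote → Darkling Beetle → Whiptail Lizard → Kit Fox (levels 1 through 4).
All prey of Kit Fox (Whiptail Lizard 3) are at level 3 or above, so Kit Fox is at level 1 + 3 = 4.
Every consumer has at least one prey at level 3 or below, so none exceeds level 4.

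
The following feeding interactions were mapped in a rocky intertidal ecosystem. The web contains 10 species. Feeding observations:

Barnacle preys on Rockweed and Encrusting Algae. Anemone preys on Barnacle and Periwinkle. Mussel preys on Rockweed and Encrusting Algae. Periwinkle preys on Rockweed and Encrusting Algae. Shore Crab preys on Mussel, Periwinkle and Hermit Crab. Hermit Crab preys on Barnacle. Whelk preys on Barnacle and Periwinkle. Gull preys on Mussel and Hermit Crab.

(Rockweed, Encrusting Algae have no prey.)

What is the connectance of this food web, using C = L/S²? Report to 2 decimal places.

C = 0.16

The web has S = 10 species and L = 16 feeding links.
C = L / S² = 16 / 100 = 0.1600 ≈ 0.16.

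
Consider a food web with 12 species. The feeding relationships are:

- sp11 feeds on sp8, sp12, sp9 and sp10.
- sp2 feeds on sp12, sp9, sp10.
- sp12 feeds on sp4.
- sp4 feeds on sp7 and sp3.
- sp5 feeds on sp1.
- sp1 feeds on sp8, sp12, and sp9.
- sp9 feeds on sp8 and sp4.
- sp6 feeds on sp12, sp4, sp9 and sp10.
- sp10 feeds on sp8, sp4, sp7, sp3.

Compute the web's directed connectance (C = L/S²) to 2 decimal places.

The web has S = 12 species and L = 24 feeding links.
C = L / S² = 24 / 144 = 0.1667 ≈ 0.17.

C = 0.17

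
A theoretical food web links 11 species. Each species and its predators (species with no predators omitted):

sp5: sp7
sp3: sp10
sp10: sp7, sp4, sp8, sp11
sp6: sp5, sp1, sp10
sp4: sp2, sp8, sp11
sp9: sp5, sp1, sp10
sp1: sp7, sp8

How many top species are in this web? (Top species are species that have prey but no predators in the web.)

Top species (has prey, but nothing eats it): sp7, sp2, sp8, sp11.
Count: 4.

4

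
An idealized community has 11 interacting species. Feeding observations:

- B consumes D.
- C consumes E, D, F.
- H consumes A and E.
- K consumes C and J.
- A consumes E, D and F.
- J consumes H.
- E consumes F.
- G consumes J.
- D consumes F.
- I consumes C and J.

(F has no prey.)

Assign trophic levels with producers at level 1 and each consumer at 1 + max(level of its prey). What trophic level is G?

F is a producer → level 1.
E eats F → level 2.
A eats E (level 2); other prey at levels: F 1, D 2 → level 3.
H eats A (level 3); other prey at levels: E 2 → level 4.
J eats H → level 5.
G eats J → level 6.

Trophic level 6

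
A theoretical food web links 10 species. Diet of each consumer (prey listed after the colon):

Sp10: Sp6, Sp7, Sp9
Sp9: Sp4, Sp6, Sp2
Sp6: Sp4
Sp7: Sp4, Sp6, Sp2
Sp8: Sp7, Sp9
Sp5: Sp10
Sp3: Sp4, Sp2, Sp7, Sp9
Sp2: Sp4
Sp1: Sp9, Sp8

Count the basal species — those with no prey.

Basal species (no prey listed): Sp4.
Count: 1.

1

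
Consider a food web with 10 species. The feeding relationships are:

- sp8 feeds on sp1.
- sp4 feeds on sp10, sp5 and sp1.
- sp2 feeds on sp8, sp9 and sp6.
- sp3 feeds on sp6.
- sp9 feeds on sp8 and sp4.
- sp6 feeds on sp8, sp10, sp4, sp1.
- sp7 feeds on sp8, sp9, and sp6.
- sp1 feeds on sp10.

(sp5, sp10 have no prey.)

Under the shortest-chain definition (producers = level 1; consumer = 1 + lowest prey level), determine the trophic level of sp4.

Trophic level 2

sp5 is a producer → level 1.
sp4 eats sp5 → level 2.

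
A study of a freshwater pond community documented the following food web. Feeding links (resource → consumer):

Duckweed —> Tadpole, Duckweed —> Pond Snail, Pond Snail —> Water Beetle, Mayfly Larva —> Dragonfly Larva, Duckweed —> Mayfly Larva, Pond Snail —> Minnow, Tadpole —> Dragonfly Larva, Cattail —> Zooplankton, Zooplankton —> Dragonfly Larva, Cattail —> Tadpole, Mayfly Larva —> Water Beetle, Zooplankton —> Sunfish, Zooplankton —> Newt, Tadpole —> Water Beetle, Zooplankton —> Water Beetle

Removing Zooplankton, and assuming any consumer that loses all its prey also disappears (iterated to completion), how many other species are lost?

Remove Zooplankton.
Round 1: Newt (all prey gone), Sunfish (all prey gone) → extinct.
No further losses. Total secondary extinctions: 2.

2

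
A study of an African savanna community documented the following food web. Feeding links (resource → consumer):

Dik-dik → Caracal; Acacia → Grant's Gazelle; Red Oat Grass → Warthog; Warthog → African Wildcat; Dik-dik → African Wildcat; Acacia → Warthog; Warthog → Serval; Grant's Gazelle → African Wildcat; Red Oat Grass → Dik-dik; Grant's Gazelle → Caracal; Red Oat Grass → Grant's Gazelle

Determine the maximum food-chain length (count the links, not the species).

2 links

One longest chain: Red Oat Grass → Warthog → African Wildcat.
It has 3 species and 2 links.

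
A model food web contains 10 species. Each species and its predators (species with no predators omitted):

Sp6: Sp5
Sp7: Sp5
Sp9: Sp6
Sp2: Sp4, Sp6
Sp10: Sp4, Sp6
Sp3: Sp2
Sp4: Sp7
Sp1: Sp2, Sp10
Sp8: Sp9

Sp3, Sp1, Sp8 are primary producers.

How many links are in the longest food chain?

4 links

One longest chain: Sp3 → Sp2 → Sp4 → Sp7 → Sp5.
It has 5 species and 4 links.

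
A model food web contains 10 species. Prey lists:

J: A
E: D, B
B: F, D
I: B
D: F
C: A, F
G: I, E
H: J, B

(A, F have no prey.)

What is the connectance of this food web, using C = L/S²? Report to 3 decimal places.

The web has S = 10 species and L = 13 feeding links.
C = L / S² = 13 / 100 = 0.1300 ≈ 0.130.

C = 0.130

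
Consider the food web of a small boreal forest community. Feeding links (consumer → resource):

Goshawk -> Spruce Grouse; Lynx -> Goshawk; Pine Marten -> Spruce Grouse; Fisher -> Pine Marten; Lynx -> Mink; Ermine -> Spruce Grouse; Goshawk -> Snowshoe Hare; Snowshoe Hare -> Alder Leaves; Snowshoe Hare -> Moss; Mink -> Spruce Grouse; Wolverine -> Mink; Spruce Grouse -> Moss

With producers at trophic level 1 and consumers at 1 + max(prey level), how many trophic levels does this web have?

Producers (level 1): Alder Leaves, Moss.
Moss → Spruce Grouse → Mink → Lynx gives Lynx level 4.
No species has a prey at level 4, so no species reaches level 5.

4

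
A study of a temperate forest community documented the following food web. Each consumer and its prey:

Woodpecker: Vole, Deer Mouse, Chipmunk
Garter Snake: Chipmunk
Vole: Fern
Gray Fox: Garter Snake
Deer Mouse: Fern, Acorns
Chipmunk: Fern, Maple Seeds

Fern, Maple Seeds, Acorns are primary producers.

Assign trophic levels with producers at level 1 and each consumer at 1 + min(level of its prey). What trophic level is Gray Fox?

Fern is a producer → level 1.
Chipmunk eats Fern → level 2.
Garter Snake eats Chipmunk → level 3.
Gray Fox eats Garter Snake → level 4.
No prey of Gray Fox is below level 3, so 4 is the minimum.

Trophic level 4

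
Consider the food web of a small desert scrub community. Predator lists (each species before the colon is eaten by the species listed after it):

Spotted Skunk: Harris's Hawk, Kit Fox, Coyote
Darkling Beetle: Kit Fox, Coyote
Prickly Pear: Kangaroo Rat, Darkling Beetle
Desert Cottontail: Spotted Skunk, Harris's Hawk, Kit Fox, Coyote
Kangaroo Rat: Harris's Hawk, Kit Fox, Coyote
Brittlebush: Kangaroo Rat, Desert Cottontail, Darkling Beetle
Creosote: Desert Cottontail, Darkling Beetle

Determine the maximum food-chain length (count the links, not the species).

One longest chain: Creosote → Desert Cottontail → Spotted Skunk → Harris's Hawk.
It has 4 species and 3 links.

3 links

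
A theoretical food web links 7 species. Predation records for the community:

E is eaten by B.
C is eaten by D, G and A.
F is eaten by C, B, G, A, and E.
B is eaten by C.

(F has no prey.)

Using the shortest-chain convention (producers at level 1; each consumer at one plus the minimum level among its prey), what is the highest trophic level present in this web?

3

Producers (level 1): F.
Following each consumer down to its lowest-level prey: F → C → D (levels 1 through 3).
All prey of D (C 2) are at level 2 or above, so D is at level 1 + 2 = 3.
Every consumer has at least one prey at level 2 or below, so none exceeds level 3.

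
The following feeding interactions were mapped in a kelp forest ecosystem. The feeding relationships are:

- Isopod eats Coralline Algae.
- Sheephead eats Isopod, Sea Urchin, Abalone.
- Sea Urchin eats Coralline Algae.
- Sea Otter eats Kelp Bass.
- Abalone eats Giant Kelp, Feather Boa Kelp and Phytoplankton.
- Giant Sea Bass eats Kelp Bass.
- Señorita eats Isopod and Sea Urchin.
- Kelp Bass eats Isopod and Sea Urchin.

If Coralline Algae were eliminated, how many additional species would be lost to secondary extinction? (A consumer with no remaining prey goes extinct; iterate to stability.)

6

Remove Coralline Algae.
Round 1: Sea Urchin (all prey gone), Isopod (all prey gone) → extinct.
Round 2: Señorita (all prey gone), Kelp Bass (all prey gone) → extinct.
Round 3: Sea Otter (all prey gone), Giant Sea Bass (all prey gone) → extinct.
No further losses. Total secondary extinctions: 6.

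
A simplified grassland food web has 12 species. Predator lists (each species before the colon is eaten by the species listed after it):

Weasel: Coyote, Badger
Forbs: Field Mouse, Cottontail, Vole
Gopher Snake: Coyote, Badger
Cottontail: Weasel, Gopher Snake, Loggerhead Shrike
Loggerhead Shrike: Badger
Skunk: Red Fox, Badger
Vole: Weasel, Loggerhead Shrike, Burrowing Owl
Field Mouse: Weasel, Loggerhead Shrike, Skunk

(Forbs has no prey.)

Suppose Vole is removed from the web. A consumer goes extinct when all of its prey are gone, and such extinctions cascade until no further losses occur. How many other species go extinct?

1

Remove Vole.
Round 1: Burrowing Owl (all prey gone) → extinct.
No further losses. Total secondary extinctions: 1.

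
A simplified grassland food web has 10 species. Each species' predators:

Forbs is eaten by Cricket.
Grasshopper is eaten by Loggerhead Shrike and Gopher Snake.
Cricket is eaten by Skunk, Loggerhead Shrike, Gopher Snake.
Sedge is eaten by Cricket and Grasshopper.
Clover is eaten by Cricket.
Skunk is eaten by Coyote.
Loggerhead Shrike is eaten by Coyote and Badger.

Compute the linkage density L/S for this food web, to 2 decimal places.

There are L = 12 links among S = 10 species.
L/S = 12/10 = 1.2000 ≈ 1.20.

L/S = 1.20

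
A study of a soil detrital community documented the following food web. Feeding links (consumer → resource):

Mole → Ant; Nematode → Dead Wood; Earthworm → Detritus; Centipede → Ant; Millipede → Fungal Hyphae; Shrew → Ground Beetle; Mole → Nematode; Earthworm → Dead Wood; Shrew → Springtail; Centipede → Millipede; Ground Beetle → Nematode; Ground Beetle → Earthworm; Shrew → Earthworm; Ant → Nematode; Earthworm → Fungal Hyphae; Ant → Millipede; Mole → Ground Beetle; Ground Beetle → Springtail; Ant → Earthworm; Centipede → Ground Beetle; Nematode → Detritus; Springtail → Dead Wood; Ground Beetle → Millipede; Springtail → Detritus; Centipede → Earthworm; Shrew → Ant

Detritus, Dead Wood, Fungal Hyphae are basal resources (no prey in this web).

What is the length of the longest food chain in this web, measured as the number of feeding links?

3 links

One longest chain: Detritus → Earthworm → Ground Beetle → Mole.
It has 4 species and 3 links.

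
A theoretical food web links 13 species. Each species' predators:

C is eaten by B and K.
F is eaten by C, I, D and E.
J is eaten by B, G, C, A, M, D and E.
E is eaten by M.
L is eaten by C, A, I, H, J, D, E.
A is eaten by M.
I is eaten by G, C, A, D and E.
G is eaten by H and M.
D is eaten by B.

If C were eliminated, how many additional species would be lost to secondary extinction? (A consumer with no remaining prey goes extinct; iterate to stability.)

1

Remove C.
Round 1: K (all prey gone) → extinct.
No further losses. Total secondary extinctions: 1.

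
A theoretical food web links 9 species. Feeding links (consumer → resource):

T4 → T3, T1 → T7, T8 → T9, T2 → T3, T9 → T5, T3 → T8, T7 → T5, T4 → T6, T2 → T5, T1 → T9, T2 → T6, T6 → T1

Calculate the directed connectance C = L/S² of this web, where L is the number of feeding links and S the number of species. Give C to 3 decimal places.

C = 0.148

The web has S = 9 species and L = 12 feeding links.
C = L / S² = 12 / 81 = 0.1481 ≈ 0.148.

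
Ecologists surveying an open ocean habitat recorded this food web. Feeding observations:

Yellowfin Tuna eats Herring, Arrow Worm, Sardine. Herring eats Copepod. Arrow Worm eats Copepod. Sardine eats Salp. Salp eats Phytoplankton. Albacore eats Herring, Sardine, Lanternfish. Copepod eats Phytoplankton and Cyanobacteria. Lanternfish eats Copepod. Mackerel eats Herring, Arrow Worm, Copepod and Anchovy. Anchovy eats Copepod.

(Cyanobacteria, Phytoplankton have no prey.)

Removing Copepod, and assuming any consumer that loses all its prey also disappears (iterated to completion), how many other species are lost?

Remove Copepod.
Round 1: Arrow Worm (all prey gone), Anchovy (all prey gone), Lanternfish (all prey gone), Herring (all prey gone) → extinct.
Round 2: Mackerel (all prey gone) → extinct.
No further losses. Total secondary extinctions: 5.

5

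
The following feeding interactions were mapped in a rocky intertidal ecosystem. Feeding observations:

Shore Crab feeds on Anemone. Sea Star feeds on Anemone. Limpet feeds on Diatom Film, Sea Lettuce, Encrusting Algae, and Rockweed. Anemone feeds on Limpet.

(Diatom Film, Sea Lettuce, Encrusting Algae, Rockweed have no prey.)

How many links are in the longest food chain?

3 links

One longest chain: Diatom Film → Limpet → Anemone → Shore Crab.
It has 4 species and 3 links.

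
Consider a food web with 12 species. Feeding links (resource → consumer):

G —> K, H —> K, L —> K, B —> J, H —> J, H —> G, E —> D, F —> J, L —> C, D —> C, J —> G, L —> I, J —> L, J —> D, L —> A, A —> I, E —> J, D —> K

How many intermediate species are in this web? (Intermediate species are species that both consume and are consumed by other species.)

5

Intermediate species (has both prey and predators): J, D, G, L, A.
Count: 5.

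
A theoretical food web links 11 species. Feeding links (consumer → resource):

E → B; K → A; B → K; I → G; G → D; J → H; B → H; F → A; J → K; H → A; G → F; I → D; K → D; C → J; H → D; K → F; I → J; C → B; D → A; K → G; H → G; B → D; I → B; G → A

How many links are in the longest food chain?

One longest chain: A → F → G → K → B → C.
It has 6 species and 5 links.

5 links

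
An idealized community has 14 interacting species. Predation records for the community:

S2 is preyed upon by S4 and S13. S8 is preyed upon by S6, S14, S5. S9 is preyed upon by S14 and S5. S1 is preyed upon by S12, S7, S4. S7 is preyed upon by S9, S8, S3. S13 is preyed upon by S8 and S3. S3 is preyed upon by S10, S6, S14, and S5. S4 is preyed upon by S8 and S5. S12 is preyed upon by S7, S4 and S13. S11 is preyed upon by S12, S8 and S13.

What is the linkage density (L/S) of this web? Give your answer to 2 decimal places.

There are L = 27 links among S = 14 species.
L/S = 27/14 = 1.9286 ≈ 1.93.

L/S = 1.93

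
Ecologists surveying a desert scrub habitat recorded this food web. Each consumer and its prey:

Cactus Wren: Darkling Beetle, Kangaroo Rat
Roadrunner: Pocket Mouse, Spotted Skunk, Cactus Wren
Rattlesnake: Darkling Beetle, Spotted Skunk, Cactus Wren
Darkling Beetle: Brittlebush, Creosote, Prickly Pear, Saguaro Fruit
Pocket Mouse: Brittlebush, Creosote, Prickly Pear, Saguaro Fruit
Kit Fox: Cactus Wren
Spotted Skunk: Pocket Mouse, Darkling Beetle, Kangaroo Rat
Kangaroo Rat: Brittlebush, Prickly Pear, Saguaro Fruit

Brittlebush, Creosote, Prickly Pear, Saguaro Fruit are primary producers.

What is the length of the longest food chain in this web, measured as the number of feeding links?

3 links

One longest chain: Brittlebush → Darkling Beetle → Cactus Wren → Roadrunner.
It has 4 species and 3 links.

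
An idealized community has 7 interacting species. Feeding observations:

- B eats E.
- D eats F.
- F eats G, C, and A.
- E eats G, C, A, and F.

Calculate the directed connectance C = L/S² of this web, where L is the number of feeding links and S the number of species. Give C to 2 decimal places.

C = 0.18

The web has S = 7 species and L = 9 feeding links.
C = L / S² = 9 / 49 = 0.1837 ≈ 0.18.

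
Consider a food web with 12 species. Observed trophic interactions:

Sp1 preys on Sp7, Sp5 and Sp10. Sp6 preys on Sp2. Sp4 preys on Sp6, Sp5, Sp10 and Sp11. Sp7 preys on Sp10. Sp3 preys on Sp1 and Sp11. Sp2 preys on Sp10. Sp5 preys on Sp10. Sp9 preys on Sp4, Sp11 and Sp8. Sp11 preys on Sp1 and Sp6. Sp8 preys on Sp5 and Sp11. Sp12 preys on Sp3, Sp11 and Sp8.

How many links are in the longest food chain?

5 links

One longest chain: Sp10 → Sp2 → Sp6 → Sp11 → Sp8 → Sp9.
It has 6 species and 5 links.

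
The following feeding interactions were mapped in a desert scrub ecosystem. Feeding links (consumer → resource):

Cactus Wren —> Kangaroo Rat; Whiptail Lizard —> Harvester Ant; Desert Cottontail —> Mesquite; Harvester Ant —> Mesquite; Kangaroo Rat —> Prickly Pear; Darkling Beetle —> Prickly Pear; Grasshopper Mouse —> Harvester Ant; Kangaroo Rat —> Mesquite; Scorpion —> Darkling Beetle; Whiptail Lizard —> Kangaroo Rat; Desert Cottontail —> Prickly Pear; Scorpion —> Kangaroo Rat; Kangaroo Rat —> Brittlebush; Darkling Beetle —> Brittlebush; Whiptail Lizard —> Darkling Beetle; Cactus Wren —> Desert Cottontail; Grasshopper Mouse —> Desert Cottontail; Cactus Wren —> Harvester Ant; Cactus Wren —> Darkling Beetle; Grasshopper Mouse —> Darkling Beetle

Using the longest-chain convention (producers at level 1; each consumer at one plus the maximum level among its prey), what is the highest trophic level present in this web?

Producers (level 1): Brittlebush, Mesquite, Prickly Pear.
Brittlebush → Darkling Beetle → Whiptail Lizard gives Whiptail Lizard level 3.
No species has a prey at level 3, so no species reaches level 4.

3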